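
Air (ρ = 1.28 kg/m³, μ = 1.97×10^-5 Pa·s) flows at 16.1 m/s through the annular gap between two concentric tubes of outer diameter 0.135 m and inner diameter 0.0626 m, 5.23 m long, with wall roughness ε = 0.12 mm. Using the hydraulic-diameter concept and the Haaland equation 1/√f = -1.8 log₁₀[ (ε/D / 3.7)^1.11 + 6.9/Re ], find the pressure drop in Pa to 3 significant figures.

ΔP ≈ 294 Pa

Hydraulic diameter D_h = 4A/P = D_o - D_i = 0.135 - 0.0626 = 0.0724 m.
Re = ρVD_h/μ = 1.28·16.1·0.0724/1.97e-05 = 7.574e+04.
ε/D_h = 0.00012/0.0724 = 0.00166; Haaland gives 1/√f = -1.8 log₁₀[0.000192+9.11e-05] = 6.387, so f = 0.02451.
ΔP = f(L/D_h)(ρV²/2) = 0.02451·5.23/0.0724·165.9 = 293.8 Pa.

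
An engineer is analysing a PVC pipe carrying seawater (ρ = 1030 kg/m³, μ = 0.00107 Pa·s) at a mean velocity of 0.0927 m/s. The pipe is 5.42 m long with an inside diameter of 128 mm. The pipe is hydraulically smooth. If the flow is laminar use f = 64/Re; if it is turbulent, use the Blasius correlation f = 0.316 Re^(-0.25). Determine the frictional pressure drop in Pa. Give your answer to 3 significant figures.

ΔP ≈ 5.73 Pa

Reynolds number Re = ρVD/μ = 1030 · 0.0927 · 0.128 / 0.00107 = 1.142e+04.
Re > 4000 → turbulent. Smooth-pipe (Blasius): f = 0.316 Re^(-0.25) = 0.316/(1.142e+04)^0.25 = 0.03057.
Darcy-Weisbach: ΔP = f(L/D)(ρV²/2) = 0.03057·(5.42/0.128)·(1030·0.0927²/2) = 0.03057·42.34·4.426 = 5.728 Pa.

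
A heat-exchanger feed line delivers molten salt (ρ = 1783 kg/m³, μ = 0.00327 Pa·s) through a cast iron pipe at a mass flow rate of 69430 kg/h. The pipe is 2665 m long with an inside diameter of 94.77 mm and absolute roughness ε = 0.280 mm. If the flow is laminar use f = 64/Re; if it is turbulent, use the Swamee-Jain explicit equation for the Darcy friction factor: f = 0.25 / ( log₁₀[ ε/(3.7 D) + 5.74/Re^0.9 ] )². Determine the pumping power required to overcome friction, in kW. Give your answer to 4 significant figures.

ṁ = 69430 kg/h = 69430/3600 = 19.29 kg/s.
A = πD²/4 = π(0.09477)²/4 = 0.007054 m²; mean velocity V = ṁ/(ρA) = 19.29/(1783 · 0.007054) = 1.533 m/s.
Reynolds number Re = ρVD/μ = 1783 · 1.533 · 0.09477 / 0.00327 = 7.924e+04.
Re > 4000 → turbulent. Relative roughness ε/D = 0.00028/0.09477 = 0.00295. Swamee-Jain: f = 0.25/(log₁₀[0.00295/3.7 + 5.74/7.924e+04^0.9])² = 0.25/(log₁₀[0.000799 + 0.000224])² = 0.25/(-2.99)² = 0.02796.
Darcy-Weisbach: ΔP = f(L/D)(ρV²/2) = 0.02796·(2665/0.09477)·(1783·1.533²/2) = 0.02796·2.812e+04·2096 = 1.648e+06 Pa.
Q = ṁ/ρ = 19.29/1783 = 0.01082 m³/s.
Pumping power P = QΔP = 0.01082·1.648e+06 = 17826 W = 17.83 kW.

P ≈ 17.83 kW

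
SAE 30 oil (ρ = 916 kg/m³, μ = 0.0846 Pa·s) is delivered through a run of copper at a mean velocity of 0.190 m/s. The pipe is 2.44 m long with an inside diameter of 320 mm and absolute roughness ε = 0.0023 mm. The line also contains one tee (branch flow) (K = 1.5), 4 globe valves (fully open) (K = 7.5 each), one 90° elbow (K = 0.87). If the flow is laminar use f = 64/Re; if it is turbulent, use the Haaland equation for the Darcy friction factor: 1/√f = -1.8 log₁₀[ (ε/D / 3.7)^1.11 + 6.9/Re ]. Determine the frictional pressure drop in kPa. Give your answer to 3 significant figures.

Reynolds number Re = ρVD/μ = 916 · 0.19 · 0.32 / 0.0846 = 658.3.
Re < 2300 → laminar flow, so f = 64/Re = 64/658.3 = 0.09722 (the turbulent correlation is not needed).
Total minor-loss coefficient ΣK = 1·1.5 + 4·7.5 + 1·0.87 = 32.4.
ΔP = [f·L/D + ΣK]·(ρV²/2) = [0.09722·2.44/0.32 + 32.4]·(916·0.19²/2) = [0.7413 + 32.4]·16.53 = 547.5 Pa.
ΔP = 547.5 Pa = 0.547 kPa.

ΔP ≈ 0.547 kPa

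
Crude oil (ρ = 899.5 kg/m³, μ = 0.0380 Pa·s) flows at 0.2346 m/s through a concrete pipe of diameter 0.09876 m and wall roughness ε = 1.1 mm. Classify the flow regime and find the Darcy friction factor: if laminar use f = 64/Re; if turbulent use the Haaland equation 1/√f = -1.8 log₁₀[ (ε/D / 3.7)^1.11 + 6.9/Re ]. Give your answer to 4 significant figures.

f ≈ 0.1167

Re = ρVD/μ = 899.5·0.2346·0.09876/0.038 = 548.4.
Re < 2300 → laminar, so f = 64/Re = 0.1167 (roughness is irrelevant in laminar flow).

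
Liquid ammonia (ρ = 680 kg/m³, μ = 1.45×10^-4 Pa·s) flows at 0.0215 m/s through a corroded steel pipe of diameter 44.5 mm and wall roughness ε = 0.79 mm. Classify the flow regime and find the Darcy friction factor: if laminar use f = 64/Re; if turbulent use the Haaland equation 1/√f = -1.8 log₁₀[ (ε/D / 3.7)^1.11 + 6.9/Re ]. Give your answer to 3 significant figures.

f ≈ 0.0547

Re = ρVD/μ = 680·0.0215·0.0445/0.000145 = 4487.
Re > 4000 → turbulent. ε/D = 0.00079/0.0445 = 0.0178; Haaland: 1/√f = -1.8 log₁₀[0.00267 + 0.00154] = 4.277, so f = 0.05466.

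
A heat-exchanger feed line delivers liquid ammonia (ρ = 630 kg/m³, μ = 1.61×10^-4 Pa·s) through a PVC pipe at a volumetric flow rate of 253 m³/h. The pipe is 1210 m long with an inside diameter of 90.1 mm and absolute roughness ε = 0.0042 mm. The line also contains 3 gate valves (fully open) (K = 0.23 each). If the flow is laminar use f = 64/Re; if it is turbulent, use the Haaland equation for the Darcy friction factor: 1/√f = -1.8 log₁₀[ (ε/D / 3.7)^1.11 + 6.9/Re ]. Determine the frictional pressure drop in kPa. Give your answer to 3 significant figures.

ΔP ≈ 5750 kPa

Q = 253 m³/h = 253/3600 = 0.07028 m³/s.
Cross-sectional area A = πD²/4 = π(0.0901)²/4 = 0.006376 m²; mean velocity V = Q/A = 0.07028/0.006376 = 11.02 m/s.
Reynolds number Re = ρVD/μ = 630 · 11.02 · 0.0901 / 0.000161 = 3.886e+06.
Re > 4000 → turbulent. Relative roughness ε/D = 4.2e-06/0.0901 = 4.66e-05. Haaland: 1/√f = -1.8 log₁₀[(4.66e-05/3.7)^1.11 + 6.9/3.886e+06] = -1.8 log₁₀[3.64e-06 + 1.78e-06] = 9.479, so f = 0.01113.
Total minor-loss coefficient ΣK = 3·0.23 = 0.69.
ΔP = [f·L/D + ΣK]·(ρV²/2) = [0.01113·1210/0.0901 + 0.69]·(630·11.02²/2) = [149.5 + 0.69]·3.827e+04 = 5.746e+06 Pa.
ΔP = 5.746e+06 Pa = 5750 kPa.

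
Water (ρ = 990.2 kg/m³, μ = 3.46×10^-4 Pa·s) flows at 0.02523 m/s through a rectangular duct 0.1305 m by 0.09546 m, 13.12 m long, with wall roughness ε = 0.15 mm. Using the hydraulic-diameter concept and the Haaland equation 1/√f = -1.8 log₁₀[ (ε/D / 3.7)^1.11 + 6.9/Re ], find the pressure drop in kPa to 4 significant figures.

ΔP ≈ 0.001294 kPa

Hydraulic diameter D_h = 4A/P = 4·(0.1305·0.09546)/(2·(0.1305+0.09546)) = 0.04983/0.4519 = 0.1103 m.
Re = ρVD_h/μ = 990.2·0.02523·0.1103/0.000346 = 7961.
ε/D_h = 0.00015/0.1103 = 0.00136; Haaland gives 1/√f = -1.8 log₁₀[0.000154+0.000867] = 5.384, so f = 0.0345.
ΔP = f(L/D_h)(ρV²/2) = 0.0345·13.12/0.1103·0.3152 = 1.294 Pa.
ΔP = 0.001294 kPa.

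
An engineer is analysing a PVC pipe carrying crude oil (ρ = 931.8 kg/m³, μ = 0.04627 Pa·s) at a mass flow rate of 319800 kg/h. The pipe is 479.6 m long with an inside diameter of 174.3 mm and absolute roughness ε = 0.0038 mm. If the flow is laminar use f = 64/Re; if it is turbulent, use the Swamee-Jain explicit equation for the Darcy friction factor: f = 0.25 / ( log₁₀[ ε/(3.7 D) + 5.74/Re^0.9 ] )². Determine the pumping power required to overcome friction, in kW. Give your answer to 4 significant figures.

P ≈ 55.26 kW

ṁ = 319800 kg/h = 319800/3600 = 88.83 kg/s.
A = πD²/4 = π(0.1743)²/4 = 0.02386 m²; mean velocity V = ṁ/(ρA) = 88.83/(931.8 · 0.02386) = 3.995 m/s.
Reynolds number Re = ρVD/μ = 931.8 · 3.995 · 0.1743 / 0.0463 = 1.402e+04.
Re > 4000 → turbulent. Relative roughness ε/D = 3.8e-06/0.1743 = 2.18e-05. Swamee-Jain: f = 0.25/(log₁₀[2.18e-05/3.7 + 5.74/1.402e+04^0.9])² = 0.25/(log₁₀[5.89e-06 + 0.00106])² = 0.25/(-2.971)² = 0.02832.
Darcy-Weisbach: ΔP = f(L/D)(ρV²/2) = 0.02832·(479.6/0.1743)·(931.8·3.995²/2) = 0.02832·2752·7438 = 5.797e+05 Pa.
Q = ṁ/ρ = 88.83/931.8 = 0.09534 m³/s.
Pumping power P = QΔP = 0.09534·5.797e+05 = 55263 W = 55.26 kW.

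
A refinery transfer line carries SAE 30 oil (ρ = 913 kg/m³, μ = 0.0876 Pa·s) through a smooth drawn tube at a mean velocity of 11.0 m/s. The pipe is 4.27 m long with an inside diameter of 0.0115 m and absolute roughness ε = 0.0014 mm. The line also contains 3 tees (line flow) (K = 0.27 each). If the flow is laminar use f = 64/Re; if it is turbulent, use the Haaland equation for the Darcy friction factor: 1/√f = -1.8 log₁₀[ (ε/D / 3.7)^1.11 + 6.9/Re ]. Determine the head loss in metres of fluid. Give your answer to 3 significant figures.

h_f ≈ 116 m

Reynolds number Re = ρVD/μ = 913 · 11 · 0.0115 / 0.0876 = 1318.
Re < 2300 → laminar flow, so f = 64/Re = 64/1318 = 0.04854 (the turbulent correlation is not needed).
Total minor-loss coefficient ΣK = 3·0.27 = 0.81.
ΔP = [f·L/D + ΣK]·(ρV²/2) = [0.04854·4.27/0.0115 + 0.81]·(913·11²/2) = [18.02 + 0.81]·5.524e+04 = 1.04e+06 Pa.
Head loss h_f = ΔP/(ρg) = 1.04e+06/(913·9.81) = 116 m.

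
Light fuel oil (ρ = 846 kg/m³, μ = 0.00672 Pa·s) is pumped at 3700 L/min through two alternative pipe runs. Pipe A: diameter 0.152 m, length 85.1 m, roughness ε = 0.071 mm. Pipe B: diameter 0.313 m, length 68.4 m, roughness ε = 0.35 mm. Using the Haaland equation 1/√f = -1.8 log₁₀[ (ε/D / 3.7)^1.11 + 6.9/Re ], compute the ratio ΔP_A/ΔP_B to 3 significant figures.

ΔP_A/ΔP_B ≈ 38.0

Pipe A: V = Q/A = 0.06167/0.01815 = 3.398 m/s; Re = 6.503e+04; ε/D = 0.000467; Haaland → f = 0.02121; ΔP_A = f(L/D)(ρV²/2) = 5.8e+04 Pa.
Pipe B: V = Q/A = 0.06167/0.07694 = 0.8014 m/s; Re = 3.158e+04; ε/D = 0.00112; Haaland → f = 0.0257; ΔP_B = f(L/D)(ρV²/2) = 1526 Pa.
ΔP_A/ΔP_B = 5.8e+04/1526 = 38.0.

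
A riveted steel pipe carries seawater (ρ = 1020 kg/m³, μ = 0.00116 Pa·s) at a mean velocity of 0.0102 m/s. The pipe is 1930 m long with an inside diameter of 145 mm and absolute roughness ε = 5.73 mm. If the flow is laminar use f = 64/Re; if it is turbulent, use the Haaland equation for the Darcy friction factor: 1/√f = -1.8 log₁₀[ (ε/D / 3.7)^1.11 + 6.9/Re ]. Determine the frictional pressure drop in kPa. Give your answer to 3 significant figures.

Reynolds number Re = ρVD/μ = 1020 · 0.0102 · 0.145 / 0.00116 = 1300.
Re < 2300 → laminar flow, so f = 64/Re = 64/1300 = 0.04921 (the turbulent correlation is not needed).
Darcy-Weisbach: ΔP = f(L/D)(ρV²/2) = 0.04921·(1930/0.145)·(1020·0.0102²/2) = 0.04921·1.331e+04·0.05306 = 34.76 Pa.
ΔP = 34.76 Pa = 0.0348 kPa.

ΔP ≈ 0.0348 kPa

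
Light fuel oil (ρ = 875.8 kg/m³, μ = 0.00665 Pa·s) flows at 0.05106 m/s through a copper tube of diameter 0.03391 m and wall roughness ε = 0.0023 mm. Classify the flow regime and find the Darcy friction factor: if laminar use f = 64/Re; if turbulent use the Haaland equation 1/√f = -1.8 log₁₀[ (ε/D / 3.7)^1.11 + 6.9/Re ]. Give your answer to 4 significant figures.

f ≈ 0.2807

Re = ρVD/μ = 875.8·0.05106·0.03391/0.00665 = 228.
Re < 2300 → laminar, so f = 64/Re = 0.2807 (roughness is irrelevant in laminar flow).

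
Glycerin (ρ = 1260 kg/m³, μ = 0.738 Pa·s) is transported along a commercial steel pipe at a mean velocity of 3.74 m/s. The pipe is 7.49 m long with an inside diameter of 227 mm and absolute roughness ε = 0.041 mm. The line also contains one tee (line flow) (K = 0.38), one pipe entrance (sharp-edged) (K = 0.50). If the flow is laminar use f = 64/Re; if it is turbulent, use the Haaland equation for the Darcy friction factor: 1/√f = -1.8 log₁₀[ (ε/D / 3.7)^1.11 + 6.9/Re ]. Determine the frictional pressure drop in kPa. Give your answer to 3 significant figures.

Reynolds number Re = ρVD/μ = 1260 · 3.74 · 0.227 / 0.738 = 1449.
Re < 2300 → laminar flow, so f = 64/Re = 64/1449 = 0.04415 (the turbulent correlation is not needed).
Total minor-loss coefficient ΣK = 1·0.38 + 1·0.5 = 0.88.
ΔP = [f·L/D + ΣK]·(ρV²/2) = [0.04415·7.49/0.227 + 0.88]·(1260·3.74²/2) = [1.457 + 0.88]·8812 = 2.059e+04 Pa.
ΔP = 2.059e+04 Pa = 20.6 kPa.

ΔP ≈ 20.6 kPa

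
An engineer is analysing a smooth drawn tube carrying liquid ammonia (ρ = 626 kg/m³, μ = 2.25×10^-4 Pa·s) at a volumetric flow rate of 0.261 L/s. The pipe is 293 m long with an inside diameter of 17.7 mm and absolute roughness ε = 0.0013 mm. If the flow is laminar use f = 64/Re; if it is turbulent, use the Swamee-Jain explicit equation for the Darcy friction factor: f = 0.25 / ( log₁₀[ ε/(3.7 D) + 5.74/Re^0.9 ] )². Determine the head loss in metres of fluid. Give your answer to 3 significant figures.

Q = 0.261 L/s = 0.261/1000 = 0.000261 m³/s.
Cross-sectional area A = πD²/4 = π(0.0177)²/4 = 0.0002461 m²; mean velocity V = Q/A = 0.000261/0.0002461 = 1.061 m/s.
Reynolds number Re = ρVD/μ = 626 · 1.061 · 0.0177 / 0.000225 = 5.224e+04.
Re > 4000 → turbulent. Relative roughness ε/D = 1.3e-06/0.0177 = 7.34e-05. Swamee-Jain: f = 0.25/(log₁₀[7.34e-05/3.7 + 5.74/5.224e+04^0.9])² = 0.25/(log₁₀[1.99e-05 + 0.000326])² = 0.25/(-3.462)² = 0.02086.
Darcy-Weisbach: ΔP = f(L/D)(ρV²/2) = 0.02086·(293/0.0177)·(626·1.061²/2) = 0.02086·1.655e+04·352.2 = 1.216e+05 Pa.
Head loss h_f = ΔP/(ρg) = 1.216e+05/(626·9.81) = 19.8 m.

h_f ≈ 19.8 m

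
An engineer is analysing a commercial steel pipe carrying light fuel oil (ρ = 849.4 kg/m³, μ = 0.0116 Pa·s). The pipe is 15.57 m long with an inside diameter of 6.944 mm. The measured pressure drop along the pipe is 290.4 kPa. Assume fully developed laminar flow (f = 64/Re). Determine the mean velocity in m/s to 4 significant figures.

V ≈ 2.423 m/s

For laminar flow, f = 64/Re with Re = ρVD/μ, so Darcy-Weisbach reduces to ΔP = 32μLV/D². Solving for V: V = ΔP·D²/(32μL) = 2.904e+05·(0.006944)²/(32·0.0116·15.57) = 2.423 m/s.
Check: Re = ρVD/μ = 849.4·2.423·0.006944/0.0116 = 1232 < 2300, so the laminar assumption holds.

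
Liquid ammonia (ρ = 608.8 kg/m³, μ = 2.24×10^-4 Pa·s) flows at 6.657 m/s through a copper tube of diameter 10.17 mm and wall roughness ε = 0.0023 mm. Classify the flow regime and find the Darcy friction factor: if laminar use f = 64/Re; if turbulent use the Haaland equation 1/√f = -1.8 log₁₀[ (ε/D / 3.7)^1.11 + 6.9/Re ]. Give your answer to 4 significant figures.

f ≈ 0.01723

Re = ρVD/μ = 608.8·6.657·0.01017/0.000224 = 1.84e+05.
Re > 4000 → turbulent. ε/D = 2.3e-06/0.01017 = 0.000226; Haaland: 1/√f = -1.8 log₁₀[2.1e-05 + 3.75e-05] = 7.619, so f = 0.01723.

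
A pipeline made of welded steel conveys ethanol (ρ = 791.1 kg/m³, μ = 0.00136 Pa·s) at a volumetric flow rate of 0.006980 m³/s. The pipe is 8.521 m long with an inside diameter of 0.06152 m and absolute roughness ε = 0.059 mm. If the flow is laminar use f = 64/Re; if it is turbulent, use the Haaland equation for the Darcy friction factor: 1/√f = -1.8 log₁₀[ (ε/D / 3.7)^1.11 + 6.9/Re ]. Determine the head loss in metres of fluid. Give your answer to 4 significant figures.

h_f ≈ 0.8640 m

Cross-sectional area A = πD²/4 = π(0.06152)²/4 = 0.002973 m²; mean velocity V = Q/A = 0.00698/0.002973 = 2.348 m/s.
Reynolds number Re = ρVD/μ = 791.1 · 2.348 · 0.06152 / 0.00136 = 8.403e+04.
Re > 4000 → turbulent. Relative roughness ε/D = 5.9e-05/0.06152 = 0.000959. Haaland: 1/√f = -1.8 log₁₀[(0.000959/3.7)^1.11 + 6.9/8.403e+04] = -1.8 log₁₀[0.000105 + 8.21e-05] = 6.712, so f = 0.0222.
Darcy-Weisbach: ΔP = f(L/D)(ρV²/2) = 0.0222·(8.521/0.06152)·(791.1·2.348²/2) = 0.0222·138.5·2181 = 6705 Pa.
Head loss h_f = ΔP/(ρg) = 6705/(791.1·9.81) = 0.8640 m.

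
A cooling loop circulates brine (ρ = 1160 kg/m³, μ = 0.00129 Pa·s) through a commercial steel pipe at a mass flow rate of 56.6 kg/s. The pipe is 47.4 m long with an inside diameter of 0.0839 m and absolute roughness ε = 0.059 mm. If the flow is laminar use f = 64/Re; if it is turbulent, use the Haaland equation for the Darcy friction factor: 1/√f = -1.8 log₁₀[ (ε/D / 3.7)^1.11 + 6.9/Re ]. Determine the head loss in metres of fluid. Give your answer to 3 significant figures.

A = πD²/4 = π(0.0839)²/4 = 0.005529 m²; mean velocity V = ṁ/(ρA) = 56.6/(1160 · 0.005529) = 8.826 m/s.
Reynolds number Re = ρVD/μ = 1160 · 8.826 · 0.0839 / 0.00129 = 6.658e+05.
Re > 4000 → turbulent. Relative roughness ε/D = 5.9e-05/0.0839 = 0.000703. Haaland: 1/√f = -1.8 log₁₀[(0.000703/3.7)^1.11 + 6.9/6.658e+05] = -1.8 log₁₀[7.41e-05 + 1.04e-05] = 7.332, so f = 0.0186.
Darcy-Weisbach: ΔP = f(L/D)(ρV²/2) = 0.0186·(47.4/0.0839)·(1160·8.826²/2) = 0.0186·565·4.518e+04 = 4.747e+05 Pa.
Head loss h_f = ΔP/(ρg) = 4.747e+05/(1160·9.81) = 41.7 m.

h_f ≈ 41.7 m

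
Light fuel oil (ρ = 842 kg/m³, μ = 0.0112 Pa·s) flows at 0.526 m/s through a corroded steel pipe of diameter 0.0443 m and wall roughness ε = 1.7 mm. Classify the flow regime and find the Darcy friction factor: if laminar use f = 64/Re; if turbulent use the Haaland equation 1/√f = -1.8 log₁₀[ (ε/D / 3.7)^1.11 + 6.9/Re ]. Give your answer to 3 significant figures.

f ≈ 0.0365

Re = ρVD/μ = 842·0.526·0.0443/0.0112 = 1752.
Re < 2300 → laminar, so f = 64/Re = 0.03653 (roughness is irrelevant in laminar flow).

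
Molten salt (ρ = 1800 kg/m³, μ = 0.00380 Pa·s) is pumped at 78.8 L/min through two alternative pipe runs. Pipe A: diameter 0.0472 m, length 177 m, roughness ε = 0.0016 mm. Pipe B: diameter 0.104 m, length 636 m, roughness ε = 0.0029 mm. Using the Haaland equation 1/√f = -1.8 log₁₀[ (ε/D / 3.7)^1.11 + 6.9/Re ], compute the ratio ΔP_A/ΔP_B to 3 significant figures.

ΔP_A/ΔP_B ≈ 11.7

Pipe A: V = Q/A = 0.001313/0.00175 = 0.7506 m/s; Re = 1.678e+04; ε/D = 3.39e-05; Haaland → f = 0.02696; ΔP_A = f(L/D)(ρV²/2) = 5.127e+04 Pa.
Pipe B: V = Q/A = 0.001313/0.008495 = 0.1546 m/s; Re = 7616; ε/D = 2.79e-05; Haaland → f = 0.03336; ΔP_B = f(L/D)(ρV²/2) = 4388 Pa.
ΔP_A/ΔP_B = 5.127e+04/4388 = 11.7.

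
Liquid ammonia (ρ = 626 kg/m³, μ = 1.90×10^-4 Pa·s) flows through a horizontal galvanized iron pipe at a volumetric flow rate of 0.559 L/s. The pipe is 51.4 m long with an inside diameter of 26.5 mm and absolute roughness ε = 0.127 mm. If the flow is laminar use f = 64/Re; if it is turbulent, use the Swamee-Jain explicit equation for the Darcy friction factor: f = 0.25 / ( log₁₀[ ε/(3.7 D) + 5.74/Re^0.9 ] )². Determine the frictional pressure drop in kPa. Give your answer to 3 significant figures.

ΔP ≈ 19.5 kPa

Q = 0.559 L/s = 0.559/1000 = 0.000559 m³/s.
Cross-sectional area A = πD²/4 = π(0.0265)²/4 = 0.0005515 m²; mean velocity V = Q/A = 0.000559/0.0005515 = 1.014 m/s.
Reynolds number Re = ρVD/μ = 626 · 1.014 · 0.0265 / 0.00019 = 8.849e+04.
Re > 4000 → turbulent. Relative roughness ε/D = 0.000127/0.0265 = 0.00479. Swamee-Jain: f = 0.25/(log₁₀[0.00479/3.7 + 5.74/8.849e+04^0.9])² = 0.25/(log₁₀[0.0013 + 0.000203])² = 0.25/(-2.825)² = 0.03134.
Darcy-Weisbach: ΔP = f(L/D)(ρV²/2) = 0.03134·(51.4/0.0265)·(626·1.014²/2) = 0.03134·1940·321.5 = 1.954e+04 Pa.
ΔP = 1.954e+04 Pa = 19.5 kPa.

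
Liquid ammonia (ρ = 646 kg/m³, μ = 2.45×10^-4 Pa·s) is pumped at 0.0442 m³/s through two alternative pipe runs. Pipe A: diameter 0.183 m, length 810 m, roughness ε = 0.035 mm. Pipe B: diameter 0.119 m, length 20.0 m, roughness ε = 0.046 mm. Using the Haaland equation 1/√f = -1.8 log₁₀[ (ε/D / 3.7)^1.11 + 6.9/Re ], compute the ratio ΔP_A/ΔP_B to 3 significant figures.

ΔP_A/ΔP_B ≈ 4.26

Pipe A: V = Q/A = 0.0442/0.0263 = 1.68 m/s; Re = 8.109e+05; ε/D = 0.000191; Haaland → f = 0.01468; ΔP_A = f(L/D)(ρV²/2) = 5.926e+04 Pa.
Pipe B: V = Q/A = 0.0442/0.01112 = 3.974 m/s; Re = 1.247e+06; ε/D = 0.000387; Haaland → f = 0.01624; ΔP_B = f(L/D)(ρV²/2) = 1.392e+04 Pa.
ΔP_A/ΔP_B = 5.926e+04/1.392e+04 = 4.26.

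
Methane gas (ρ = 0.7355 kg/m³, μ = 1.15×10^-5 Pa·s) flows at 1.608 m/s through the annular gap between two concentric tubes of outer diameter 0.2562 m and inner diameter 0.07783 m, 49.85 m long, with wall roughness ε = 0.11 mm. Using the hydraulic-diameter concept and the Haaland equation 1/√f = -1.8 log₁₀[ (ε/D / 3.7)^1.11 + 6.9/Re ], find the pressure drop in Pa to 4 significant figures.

ΔP ≈ 7.281 Pa

Hydraulic diameter D_h = 4A/P = D_o - D_i = 0.2562 - 0.07783 = 0.1784 m.
Re = ρVD_h/μ = 0.7355·1.608·0.1784/1.15e-05 = 1.834e+04.
ε/D_h = 0.00011/0.1784 = 0.000617; Haaland gives 1/√f = -1.8 log₁₀[6.4e-05+0.000376] = 6.042, so f = 0.0274.
ΔP = f(L/D_h)(ρV²/2) = 0.0274·49.85/0.1784·0.9509 = 7.281 Pa.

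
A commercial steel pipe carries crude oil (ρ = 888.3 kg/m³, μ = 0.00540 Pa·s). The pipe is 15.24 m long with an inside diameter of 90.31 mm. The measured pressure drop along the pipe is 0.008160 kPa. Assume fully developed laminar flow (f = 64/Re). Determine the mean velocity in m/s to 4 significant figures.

V ≈ 0.02527 m/s

For laminar flow, f = 64/Re with Re = ρVD/μ, so Darcy-Weisbach reduces to ΔP = 32μLV/D². Solving for V: V = ΔP·D²/(32μL) = 8.16·(0.09031)²/(32·0.0054·15.24) = 0.02527 m/s.
Check: Re = ρVD/μ = 888.3·0.02527·0.09031/0.0054 = 375.4 < 2300, so the laminar assumption holds.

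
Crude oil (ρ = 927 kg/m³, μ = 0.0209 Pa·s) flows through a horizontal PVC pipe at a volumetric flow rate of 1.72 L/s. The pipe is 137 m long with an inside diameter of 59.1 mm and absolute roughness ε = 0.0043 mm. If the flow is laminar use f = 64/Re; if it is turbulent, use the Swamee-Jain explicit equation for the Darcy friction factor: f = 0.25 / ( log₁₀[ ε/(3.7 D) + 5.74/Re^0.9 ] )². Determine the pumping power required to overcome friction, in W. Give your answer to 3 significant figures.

P ≈ 28.3 W

Q = 1.72 L/s = 1.72/1000 = 0.00172 m³/s.
Cross-sectional area A = πD²/4 = π(0.0591)²/4 = 0.002743 m²; mean velocity V = Q/A = 0.00172/0.002743 = 0.627 m/s.
Reynolds number Re = ρVD/μ = 927 · 0.627 · 0.0591 / 0.0209 = 1644.
Re < 2300 → laminar flow, so f = 64/Re = 64/1644 = 0.03894 (the turbulent correlation is not needed).
Darcy-Weisbach: ΔP = f(L/D)(ρV²/2) = 0.03894·(137/0.0591)·(927·0.627²/2) = 0.03894·2318·182.2 = 1.645e+04 Pa.
Pumping power P = QΔP = 0.00172·1.645e+04 = 28.29 W = 28.3 W.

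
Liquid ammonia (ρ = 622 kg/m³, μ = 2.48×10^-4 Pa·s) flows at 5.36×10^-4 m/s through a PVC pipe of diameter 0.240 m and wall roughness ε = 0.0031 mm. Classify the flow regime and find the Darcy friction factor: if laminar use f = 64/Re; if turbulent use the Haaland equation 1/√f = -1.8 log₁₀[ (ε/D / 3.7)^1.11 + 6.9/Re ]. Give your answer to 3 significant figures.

f ≈ 0.198

Re = ρVD/μ = 622·0.000536·0.24/0.000248 = 322.6.
Re < 2300 → laminar, so f = 64/Re = 0.1984 (roughness is irrelevant in laminar flow).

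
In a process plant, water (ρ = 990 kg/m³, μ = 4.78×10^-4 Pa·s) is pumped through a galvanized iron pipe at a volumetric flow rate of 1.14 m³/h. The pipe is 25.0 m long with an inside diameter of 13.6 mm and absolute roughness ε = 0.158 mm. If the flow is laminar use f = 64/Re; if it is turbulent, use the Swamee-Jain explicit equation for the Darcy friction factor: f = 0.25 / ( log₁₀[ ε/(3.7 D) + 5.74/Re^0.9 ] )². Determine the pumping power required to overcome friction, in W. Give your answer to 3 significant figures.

Q = 1.14 m³/h = 1.14/3600 = 0.0003167 m³/s.
Cross-sectional area A = πD²/4 = π(0.0136)²/4 = 0.0001453 m²; mean velocity V = Q/A = 0.0003167/0.0001453 = 2.18 m/s.
Reynolds number Re = ρVD/μ = 990 · 2.18 · 0.0136 / 0.000478 = 6.14e+04.
Re > 4000 → turbulent. Relative roughness ε/D = 0.000158/0.0136 = 0.0116. Swamee-Jain: f = 0.25/(log₁₀[0.0116/3.7 + 5.74/6.14e+04^0.9])² = 0.25/(log₁₀[0.00314 + 0.000282])² = 0.25/(-2.466)² = 0.04112.
Darcy-Weisbach: ΔP = f(L/D)(ρV²/2) = 0.04112·(25/0.0136)·(990·2.18²/2) = 0.04112·1838·2352 = 1.778e+05 Pa.
Pumping power P = QΔP = 0.0003167·1.778e+05 = 56.30 W = 56.3 W.

P ≈ 56.3 W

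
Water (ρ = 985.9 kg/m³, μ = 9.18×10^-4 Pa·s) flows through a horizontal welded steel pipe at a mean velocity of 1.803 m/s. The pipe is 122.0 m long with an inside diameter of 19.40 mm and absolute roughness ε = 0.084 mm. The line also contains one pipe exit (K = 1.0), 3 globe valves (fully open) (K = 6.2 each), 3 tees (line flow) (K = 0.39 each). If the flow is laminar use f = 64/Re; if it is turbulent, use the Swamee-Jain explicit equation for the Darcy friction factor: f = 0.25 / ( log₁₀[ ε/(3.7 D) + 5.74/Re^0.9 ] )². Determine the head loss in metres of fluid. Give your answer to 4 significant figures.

h_f ≈ 36.82 m

Reynolds number Re = ρVD/μ = 985.9 · 1.803 · 0.0194 / 0.000918 = 3.757e+04.
Re > 4000 → turbulent. Relative roughness ε/D = 8.4e-05/0.0194 = 0.00433. Swamee-Jain: f = 0.25/(log₁₀[0.00433/3.7 + 5.74/3.757e+04^0.9])² = 0.25/(log₁₀[0.00117 + 0.000438])² = 0.25/(-2.794)² = 0.03203.
Total minor-loss coefficient ΣK = 1·1 + 3·6.2 + 3·0.39 = 20.8.
ΔP = [f·L/D + ΣK]·(ρV²/2) = [0.03203·122/0.0194 + 20.8]·(985.9·1.803²/2) = [201.4 + 20.8]·1602 = 3.561e+05 Pa.
Head loss h_f = ΔP/(ρg) = 3.561e+05/(985.9·9.81) = 36.82 m.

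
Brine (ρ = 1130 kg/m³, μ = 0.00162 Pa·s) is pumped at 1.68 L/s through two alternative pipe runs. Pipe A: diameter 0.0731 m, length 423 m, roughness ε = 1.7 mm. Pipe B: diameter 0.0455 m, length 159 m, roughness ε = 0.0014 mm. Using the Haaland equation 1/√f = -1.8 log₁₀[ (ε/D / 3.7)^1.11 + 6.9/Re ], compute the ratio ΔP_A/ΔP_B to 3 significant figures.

Pipe A: V = Q/A = 0.00168/0.004197 = 0.4003 m/s; Re = 2.041e+04; ε/D = 0.0233; Haaland → f = 0.05337; ΔP_A = f(L/D)(ρV²/2) = 2.796e+04 Pa.
Pipe B: V = Q/A = 0.00168/0.001626 = 1.033 m/s; Re = 3.279e+04; ε/D = 3.08e-05; Haaland → f = 0.02289; ΔP_B = f(L/D)(ρV²/2) = 4.824e+04 Pa.
ΔP_A/ΔP_B = 2.796e+04/4.824e+04 = 0.580.

ΔP_A/ΔP_B ≈ 0.580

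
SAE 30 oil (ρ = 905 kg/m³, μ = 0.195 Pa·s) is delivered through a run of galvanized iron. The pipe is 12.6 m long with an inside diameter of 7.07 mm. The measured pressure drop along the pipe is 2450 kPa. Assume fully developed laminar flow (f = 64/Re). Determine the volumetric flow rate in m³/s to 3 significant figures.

Q ≈ 6.11×10^-5 m³/s

For laminar flow, f = 64/Re with Re = ρVD/μ, so Darcy-Weisbach reduces to ΔP = 32μLV/D². Solving for V: V = ΔP·D²/(32μL) = 2.45e+06·(0.00707)²/(32·0.195·12.6) = 1.558 m/s.
Check: Re = ρVD/μ = 905·1.558·0.00707/0.195 = 51.11 < 2300, so the laminar assumption holds.
Q = V·A = 1.558·(π/4·0.00707²) = 6.115e-05 m³/s = 6.11×10^-5 m³/s.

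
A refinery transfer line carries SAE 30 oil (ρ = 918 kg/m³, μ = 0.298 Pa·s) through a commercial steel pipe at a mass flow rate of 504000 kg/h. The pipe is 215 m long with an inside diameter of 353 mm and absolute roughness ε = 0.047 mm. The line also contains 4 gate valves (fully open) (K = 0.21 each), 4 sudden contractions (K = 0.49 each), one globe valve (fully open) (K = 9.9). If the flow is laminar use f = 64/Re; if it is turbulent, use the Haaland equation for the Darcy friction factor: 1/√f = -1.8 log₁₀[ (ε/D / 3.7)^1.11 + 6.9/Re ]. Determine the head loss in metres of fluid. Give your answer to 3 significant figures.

h_f ≈ 4.42 m

ṁ = 504000 kg/h = 504000/3600 = 140 kg/s.
A = πD²/4 = π(0.353)²/4 = 0.09787 m²; mean velocity V = ṁ/(ρA) = 140/(918 · 0.09787) = 1.558 m/s.
Reynolds number Re = ρVD/μ = 918 · 1.558 · 0.353 / 0.298 = 1695.
Re < 2300 → laminar flow, so f = 64/Re = 64/1695 = 0.03777 (the turbulent correlation is not needed).
Total minor-loss coefficient ΣK = 4·0.21 + 4·0.49 + 1·9.9 = 12.7.
ΔP = [f·L/D + ΣK]·(ρV²/2) = [0.03777·215/0.353 + 12.7]·(918·1.558²/2) = [23 + 12.7]·1115 = 3.979e+04 Pa.
Head loss h_f = ΔP/(ρg) = 3.979e+04/(918·9.81) = 4.42 m.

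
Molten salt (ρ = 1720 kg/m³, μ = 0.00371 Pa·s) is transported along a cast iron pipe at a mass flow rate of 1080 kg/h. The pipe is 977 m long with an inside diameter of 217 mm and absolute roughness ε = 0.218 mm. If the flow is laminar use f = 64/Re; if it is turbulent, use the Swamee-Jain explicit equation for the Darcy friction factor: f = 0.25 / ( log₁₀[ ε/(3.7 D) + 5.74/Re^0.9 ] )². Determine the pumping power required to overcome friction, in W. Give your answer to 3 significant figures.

P ≈ 0.00203 W

ṁ = 1080 kg/h = 1080/3600 = 0.3 kg/s.
A = πD²/4 = π(0.217)²/4 = 0.03698 m²; mean velocity V = ṁ/(ρA) = 0.3/(1720 · 0.03698) = 0.004716 m/s.
Reynolds number Re = ρVD/μ = 1720 · 0.004716 · 0.217 / 0.00371 = 474.5.
Re < 2300 → laminar flow, so f = 64/Re = 64/474.5 = 0.1349 (the turbulent correlation is not needed).
Darcy-Weisbach: ΔP = f(L/D)(ρV²/2) = 0.1349·(977/0.217)·(1720·0.004716²/2) = 0.1349·4502·0.01913 = 11.62 Pa.
Q = ṁ/ρ = 0.3/1720 = 0.0001744 m³/s.
Pumping power P = QΔP = 0.0001744·11.62 = 0.002026 W = 0.00203 W.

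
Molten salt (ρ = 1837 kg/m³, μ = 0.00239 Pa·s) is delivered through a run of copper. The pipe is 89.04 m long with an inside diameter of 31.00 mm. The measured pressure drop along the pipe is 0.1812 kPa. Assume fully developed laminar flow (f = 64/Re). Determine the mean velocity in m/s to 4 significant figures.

V ≈ 0.02557 m/s

For laminar flow, f = 64/Re with Re = ρVD/μ, so Darcy-Weisbach reduces to ΔP = 32μLV/D². Solving for V: V = ΔP·D²/(32μL) = 181.2·(0.031)²/(32·0.00239·89.04) = 0.02557 m/s.
Check: Re = ρVD/μ = 1837·0.02557·0.031/0.00239 = 609.3 < 2300, so the laminar assumption holds.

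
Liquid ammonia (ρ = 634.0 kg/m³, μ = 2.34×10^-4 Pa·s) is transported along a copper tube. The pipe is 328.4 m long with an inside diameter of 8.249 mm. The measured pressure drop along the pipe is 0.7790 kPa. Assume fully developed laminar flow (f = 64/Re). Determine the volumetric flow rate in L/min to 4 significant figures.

Q ≈ 0.06912 L/min

For laminar flow, f = 64/Re with Re = ρVD/μ, so Darcy-Weisbach reduces to ΔP = 32μLV/D². Solving for V: V = ΔP·D²/(32μL) = 779·(0.008249)²/(32·0.000234·328.4) = 0.02156 m/s.
Check: Re = ρVD/μ = 634·0.02156·0.008249/0.000234 = 481.8 < 2300, so the laminar assumption holds.
Q = V·A = 0.02156·(π/4·0.008249²) = 1.152e-06 m³/s = 0.06912 L/min.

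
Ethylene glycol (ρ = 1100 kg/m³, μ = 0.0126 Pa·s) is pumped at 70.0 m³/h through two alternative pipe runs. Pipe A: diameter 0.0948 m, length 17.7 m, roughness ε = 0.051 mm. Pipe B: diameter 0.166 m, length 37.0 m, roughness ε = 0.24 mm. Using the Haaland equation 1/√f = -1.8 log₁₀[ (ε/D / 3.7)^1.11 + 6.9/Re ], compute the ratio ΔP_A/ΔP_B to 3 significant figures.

ΔP_A/ΔP_B ≈ 6.61

Pipe A: V = Q/A = 0.01944/0.007058 = 2.755 m/s; Re = 2.28e+04; ε/D = 0.000538; Haaland → f = 0.02598; ΔP_A = f(L/D)(ρV²/2) = 2.025e+04 Pa.
Pipe B: V = Q/A = 0.01944/0.02164 = 0.8984 m/s; Re = 1.302e+04; ε/D = 0.00145; Haaland → f = 0.03094; ΔP_B = f(L/D)(ρV²/2) = 3062 Pa.
ΔP_A/ΔP_B = 2.025e+04/3062 = 6.61.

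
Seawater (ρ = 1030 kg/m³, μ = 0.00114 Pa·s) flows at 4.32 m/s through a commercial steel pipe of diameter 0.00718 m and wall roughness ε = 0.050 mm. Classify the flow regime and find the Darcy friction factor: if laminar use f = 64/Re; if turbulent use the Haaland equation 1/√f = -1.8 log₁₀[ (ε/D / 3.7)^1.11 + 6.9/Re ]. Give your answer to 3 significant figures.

Re = ρVD/μ = 1030·4.32·0.00718/0.00114 = 2.802e+04.
Re > 4000 → turbulent. ε/D = 5e-05/0.00718 = 0.00696; Haaland: 1/√f = -1.8 log₁₀[0.000944 + 0.000246] = 5.264, so f = 0.03609.

f ≈ 0.0361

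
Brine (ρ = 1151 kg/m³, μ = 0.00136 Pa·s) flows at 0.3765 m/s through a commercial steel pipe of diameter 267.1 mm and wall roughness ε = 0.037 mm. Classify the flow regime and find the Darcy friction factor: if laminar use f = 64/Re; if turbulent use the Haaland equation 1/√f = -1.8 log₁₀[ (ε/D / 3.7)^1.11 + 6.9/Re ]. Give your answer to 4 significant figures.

f ≈ 0.01900

Re = ρVD/μ = 1151·0.3765·0.2671/0.00136 = 8.511e+04.
Re > 4000 → turbulent. ε/D = 3.7e-05/0.2671 = 0.000139; Haaland: 1/√f = -1.8 log₁₀[1.22e-05 + 8.11e-05] = 7.254, so f = 0.019.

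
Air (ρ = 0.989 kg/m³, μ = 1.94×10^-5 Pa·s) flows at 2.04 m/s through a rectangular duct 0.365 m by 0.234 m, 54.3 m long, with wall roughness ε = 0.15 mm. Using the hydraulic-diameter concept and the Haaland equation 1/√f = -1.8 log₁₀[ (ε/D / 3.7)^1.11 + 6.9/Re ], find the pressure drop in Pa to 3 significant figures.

ΔP ≈ 9.63 Pa

Hydraulic diameter D_h = 4A/P = 4·(0.365·0.234)/(2·(0.365+0.234)) = 0.3416/1.198 = 0.2852 m.
Re = ρVD_h/μ = 0.989·2.04·0.2852/1.94e-05 = 2.966e+04.
ε/D_h = 0.00015/0.2852 = 0.000526; Haaland gives 1/√f = -1.8 log₁₀[5.37e-05+0.000233] = 6.378, so f = 0.02459.
ΔP = f(L/D_h)(ρV²/2) = 0.02459·54.3/0.2852·2.058 = 9.634 Pa.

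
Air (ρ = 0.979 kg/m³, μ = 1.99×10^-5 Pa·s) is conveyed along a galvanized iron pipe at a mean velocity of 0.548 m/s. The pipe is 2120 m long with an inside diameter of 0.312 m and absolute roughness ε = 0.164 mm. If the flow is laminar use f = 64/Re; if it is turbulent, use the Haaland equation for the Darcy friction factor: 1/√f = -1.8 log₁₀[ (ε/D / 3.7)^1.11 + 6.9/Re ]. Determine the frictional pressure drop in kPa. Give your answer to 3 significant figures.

Reynolds number Re = ρVD/μ = 0.979 · 0.548 · 0.312 / 1.99e-05 = 8411.
Re > 4000 → turbulent. Relative roughness ε/D = 0.000164/0.312 = 0.000526. Haaland: 1/√f = -1.8 log₁₀[(0.000526/3.7)^1.11 + 6.9/8411] = -1.8 log₁₀[5.36e-05 + 0.00082] = 5.505, so f = 0.03299.
Darcy-Weisbach: ΔP = f(L/D)(ρV²/2) = 0.03299·(2120/0.312)·(0.979·0.548²/2) = 0.03299·6795·0.147 = 32.96 Pa.
ΔP = 32.96 Pa = 0.0330 kPa.

ΔP ≈ 0.0330 kPa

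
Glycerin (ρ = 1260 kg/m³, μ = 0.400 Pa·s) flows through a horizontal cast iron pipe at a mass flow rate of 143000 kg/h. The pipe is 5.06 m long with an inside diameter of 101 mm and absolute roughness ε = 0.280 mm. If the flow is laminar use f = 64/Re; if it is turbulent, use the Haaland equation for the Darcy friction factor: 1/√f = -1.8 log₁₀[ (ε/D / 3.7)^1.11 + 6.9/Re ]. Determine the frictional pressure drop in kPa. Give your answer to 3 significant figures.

ΔP ≈ 25.0 kPa

ṁ = 143000 kg/h = 143000/3600 = 39.72 kg/s.
A = πD²/4 = π(0.101)²/4 = 0.008012 m²; mean velocity V = ṁ/(ρA) = 39.72/(1260 · 0.008012) = 3.935 m/s.
Reynolds number Re = ρVD/μ = 1260 · 3.935 · 0.101 / 0.4 = 1252.
Re < 2300 → laminar flow, so f = 64/Re = 64/1252 = 0.05112 (the turbulent correlation is not needed).
Darcy-Weisbach: ΔP = f(L/D)(ρV²/2) = 0.05112·(5.06/0.101)·(1260·3.935²/2) = 0.05112·50.1·9754 = 2.498e+04 Pa.
ΔP = 2.498e+04 Pa = 25.0 kPa.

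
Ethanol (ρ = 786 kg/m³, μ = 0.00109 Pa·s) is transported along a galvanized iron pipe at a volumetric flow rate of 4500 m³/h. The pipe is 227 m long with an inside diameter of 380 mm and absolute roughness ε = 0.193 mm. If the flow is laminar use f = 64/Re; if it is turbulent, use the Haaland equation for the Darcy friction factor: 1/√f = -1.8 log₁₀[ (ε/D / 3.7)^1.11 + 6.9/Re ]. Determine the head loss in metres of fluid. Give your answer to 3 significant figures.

h_f ≈ 62.7 m

Q = 4500 m³/h = 4500/3600 = 1.25 m³/s.
Cross-sectional area A = πD²/4 = π(0.38)²/4 = 0.1134 m²; mean velocity V = Q/A = 1.25/0.1134 = 11.02 m/s.
Reynolds number Re = ρVD/μ = 786 · 11.02 · 0.38 / 0.00109 = 3.02e+06.
Re > 4000 → turbulent. Relative roughness ε/D = 0.000193/0.38 = 0.000508. Haaland: 1/√f = -1.8 log₁₀[(0.000508/3.7)^1.11 + 6.9/3.02e+06] = -1.8 log₁₀[5.16e-05 + 2.28e-06] = 7.683, so f = 0.01694.
Darcy-Weisbach: ΔP = f(L/D)(ρV²/2) = 0.01694·(227/0.38)·(786·11.02²/2) = 0.01694·597.4·4.774e+04 = 4.831e+05 Pa.
Head loss h_f = ΔP/(ρg) = 4.831e+05/(786·9.81) = 62.7 m.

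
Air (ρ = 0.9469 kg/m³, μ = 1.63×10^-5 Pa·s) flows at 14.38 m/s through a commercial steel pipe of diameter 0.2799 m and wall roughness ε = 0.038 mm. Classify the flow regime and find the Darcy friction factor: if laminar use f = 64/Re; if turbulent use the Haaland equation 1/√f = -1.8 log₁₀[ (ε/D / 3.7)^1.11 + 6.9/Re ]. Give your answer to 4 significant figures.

Re = ρVD/μ = 0.9469·14.38·0.2799/1.63e-05 = 2.338e+05.
Re > 4000 → turbulent. ε/D = 3.8e-05/0.2799 = 0.000136; Haaland: 1/√f = -1.8 log₁₀[1.19e-05 + 2.95e-05] = 7.889, so f = 0.01607.

f ≈ 0.01607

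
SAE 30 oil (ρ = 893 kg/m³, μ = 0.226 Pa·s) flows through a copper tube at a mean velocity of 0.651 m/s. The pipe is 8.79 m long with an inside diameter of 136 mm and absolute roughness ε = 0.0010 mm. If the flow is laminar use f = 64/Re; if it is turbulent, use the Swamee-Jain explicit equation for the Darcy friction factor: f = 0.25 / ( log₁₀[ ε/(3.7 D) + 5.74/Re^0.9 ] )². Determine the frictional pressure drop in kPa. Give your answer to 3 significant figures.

Reynolds number Re = ρVD/μ = 893 · 0.651 · 0.136 / 0.226 = 349.8.
Re < 2300 → laminar flow, so f = 64/Re = 64/349.8 = 0.1829 (the turbulent correlation is not needed).
Darcy-Weisbach: ΔP = f(L/D)(ρV²/2) = 0.1829·(8.79/0.136)·(893·0.651²/2) = 0.1829·64.63·189.2 = 2237 Pa.
ΔP = 2237 Pa = 2.24 kPa.

ΔP ≈ 2.24 kPa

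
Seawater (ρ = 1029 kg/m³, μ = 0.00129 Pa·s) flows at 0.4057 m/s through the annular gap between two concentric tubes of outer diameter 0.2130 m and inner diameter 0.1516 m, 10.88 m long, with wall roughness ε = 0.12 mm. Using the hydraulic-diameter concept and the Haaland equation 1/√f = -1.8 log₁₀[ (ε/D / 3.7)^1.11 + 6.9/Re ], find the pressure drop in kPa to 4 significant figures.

Hydraulic diameter D_h = 4A/P = D_o - D_i = 0.213 - 0.1516 = 0.0614 m.
Re = ρVD_h/μ = 1029·0.4057·0.0614/0.00129 = 1.987e+04.
ε/D_h = 0.00012/0.0614 = 0.00195; Haaland gives 1/√f = -1.8 log₁₀[0.00023+0.000347] = 5.829, so f = 0.02943.
ΔP = f(L/D_h)(ρV²/2) = 0.02943·10.88/0.0614·84.68 = 441.6 Pa.
ΔP = 0.4416 kPa.

ΔP ≈ 0.4416 kPa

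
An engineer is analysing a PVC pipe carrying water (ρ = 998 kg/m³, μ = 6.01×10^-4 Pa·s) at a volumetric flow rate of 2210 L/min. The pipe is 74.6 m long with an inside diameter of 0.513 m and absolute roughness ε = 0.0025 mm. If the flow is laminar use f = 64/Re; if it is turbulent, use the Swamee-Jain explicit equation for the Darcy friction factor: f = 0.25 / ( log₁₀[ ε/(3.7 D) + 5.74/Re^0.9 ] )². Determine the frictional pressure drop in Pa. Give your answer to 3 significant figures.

Q = 2210 L/min = 2210/60000 = 0.03683 m³/s.
Cross-sectional area A = πD²/4 = π(0.513)²/4 = 0.2067 m²; mean velocity V = Q/A = 0.03683/0.2067 = 0.1782 m/s.
Reynolds number Re = ρVD/μ = 998 · 0.1782 · 0.513 / 0.000601 = 1.518e+05.
Re > 4000 → turbulent. Relative roughness ε/D = 2.5e-06/0.513 = 4.87e-06. Swamee-Jain: f = 0.25/(log₁₀[4.87e-06/3.7 + 5.74/1.518e+05^0.9])² = 0.25/(log₁₀[1.32e-06 + 0.000125])² = 0.25/(-3.9)² = 0.01644.
Darcy-Weisbach: ΔP = f(L/D)(ρV²/2) = 0.01644·(74.6/0.513)·(998·0.1782²/2) = 0.01644·145.4·15.85 = 37.88 Pa.

ΔP ≈ 37.9 Pa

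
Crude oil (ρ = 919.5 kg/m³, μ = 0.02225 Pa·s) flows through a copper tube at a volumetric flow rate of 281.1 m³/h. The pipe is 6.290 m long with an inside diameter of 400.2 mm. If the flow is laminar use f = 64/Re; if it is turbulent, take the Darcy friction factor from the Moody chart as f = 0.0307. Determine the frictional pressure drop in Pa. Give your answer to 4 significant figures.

Q = 281.1 m³/h = 281.1/3600 = 0.07808 m³/s.
Cross-sectional area A = πD²/4 = π(0.4002)²/4 = 0.1258 m²; mean velocity V = Q/A = 0.07808/0.1258 = 0.6207 m/s.
Reynolds number Re = ρVD/μ = 919.5 · 0.6207 · 0.4002 / 0.0222 = 1.027e+04.
Re > 4000 → turbulent; use the Moody-chart value f = 0.0307.
Darcy-Weisbach: ΔP = f(L/D)(ρV²/2) = 0.0307·(6.29/0.4002)·(919.5·0.6207²/2) = 0.0307·15.72·177.2 = 85.48 Pa.

ΔP ≈ 85.48 Pa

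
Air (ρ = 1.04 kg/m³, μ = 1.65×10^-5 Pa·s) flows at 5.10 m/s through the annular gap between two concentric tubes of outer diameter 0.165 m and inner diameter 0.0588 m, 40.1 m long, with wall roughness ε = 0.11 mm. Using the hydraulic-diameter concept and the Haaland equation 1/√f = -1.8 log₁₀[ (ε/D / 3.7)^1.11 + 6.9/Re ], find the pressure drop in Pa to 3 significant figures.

ΔP ≈ 129 Pa

Hydraulic diameter D_h = 4A/P = D_o - D_i = 0.165 - 0.0588 = 0.1062 m.
Re = ρVD_h/μ = 1.04·5.1·0.1062/1.65e-05 = 3.414e+04.
ε/D_h = 0.00011/0.1062 = 0.00104; Haaland gives 1/√f = -1.8 log₁₀[0.000114+0.000202] = 6.301, so f = 0.02519.
ΔP = f(L/D_h)(ρV²/2) = 0.02519·40.1/0.1062·13.53 = 128.6 Pa.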